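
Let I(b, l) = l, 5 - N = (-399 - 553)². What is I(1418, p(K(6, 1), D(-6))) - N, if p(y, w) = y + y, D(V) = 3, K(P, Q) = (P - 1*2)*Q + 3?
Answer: 906313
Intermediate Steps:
K(P, Q) = 3 + Q*(-2 + P) (K(P, Q) = (P - 2)*Q + 3 = (-2 + P)*Q + 3 = Q*(-2 + P) + 3 = 3 + Q*(-2 + P))
p(y, w) = 2*y
N = -906299 (N = 5 - (-399 - 553)² = 5 - 1*(-952)² = 5 - 1*906304 = 5 - 906304 = -906299)
I(1418, p(K(6, 1), D(-6))) - N = 2*(3 - 2*1 + 6*1) - 1*(-906299) = 2*(3 - 2 + 6) + 906299 = 2*7 + 906299 = 14 + 906299 = 906313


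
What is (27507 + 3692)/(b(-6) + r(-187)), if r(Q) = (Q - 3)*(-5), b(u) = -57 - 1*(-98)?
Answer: 31199/991 ≈ 31.482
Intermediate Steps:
b(u) = 41 (b(u) = -57 + 98 = 41)
r(Q) = 15 - 5*Q (r(Q) = (-3 + Q)*(-5) = 15 - 5*Q)
(27507 + 3692)/(b(-6) + r(-187)) = (27507 + 3692)/(41 + (15 - 5*(-187))) = 31199/(41 + (15 + 935)) = 31199/(41 + 950) = 31199/991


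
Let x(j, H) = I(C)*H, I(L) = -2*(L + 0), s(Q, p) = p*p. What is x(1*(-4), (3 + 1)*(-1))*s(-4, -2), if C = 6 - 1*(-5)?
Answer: 352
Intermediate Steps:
s(Q, p) = p**2
C = 11 (C = 6 + 5 = 11)
I(L) = -2*L
x(j, H) = -22*H (x(j, H) = (-2*11)*H = -22*H)
x(1*(-4), (3 + 1)*(-1))*s(-4, -2) = -22*(3 + 1)*(-1)*(-2)**2 = -88*(-1)*4 = -22*(-4)*4 = 88*4 = 352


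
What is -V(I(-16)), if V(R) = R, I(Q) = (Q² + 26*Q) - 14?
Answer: 174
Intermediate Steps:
I(Q) = -14 + Q² + 26*Q
-V(I(-16)) = -(-14 + (-16)² + 26*(-16)) = -(-14 + 256 - 416) = -1*(-174) = 174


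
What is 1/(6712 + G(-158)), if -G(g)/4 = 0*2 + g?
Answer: 1/7344 ≈ 0.00013617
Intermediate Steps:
G(g) = -4*g (G(g) = -4*(0*2 + g) = -4*(0 + g) = -4*g)
1/(6712 + G(-158)) = 1/(6712 - 4*(-158)) = 1/(6712 + 632) = 1/7344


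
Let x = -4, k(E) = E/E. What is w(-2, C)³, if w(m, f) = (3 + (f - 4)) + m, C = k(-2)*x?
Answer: -343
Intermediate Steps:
k(E) = 1
C = -4 (C = 1*(-4) = -4)
w(m, f) = -1 + f + m (w(m, f) = (3 + (-4 + f)) + m = (-1 + f) + m = -1 + f + m)
w(-2, C)³ = (-1 - 4 - 2)³ = (-7)³ = -343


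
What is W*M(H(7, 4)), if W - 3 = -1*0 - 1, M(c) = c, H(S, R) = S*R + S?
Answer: 70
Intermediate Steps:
H(S, R) = S + R*S (H(S, R) = R*S + S = S + R*S)
W = 2 (W = 3 + (-1*0 - 1) = 3 + (0 - 1) = 3 - 1 = 2)
W*M(H(7, 4)) = 2*(7*(1 + 4)) = 2*(7*5) = 2*35 = 70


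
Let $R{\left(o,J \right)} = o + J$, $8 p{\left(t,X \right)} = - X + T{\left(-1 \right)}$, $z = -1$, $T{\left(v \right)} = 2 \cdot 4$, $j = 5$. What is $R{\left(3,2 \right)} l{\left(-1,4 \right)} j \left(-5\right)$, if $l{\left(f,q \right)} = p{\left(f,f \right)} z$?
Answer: $\frac{1125}{8} \approx 140.63$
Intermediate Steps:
$T{\left(v \right)} = 8$
$p{\left(t,X \right)} = 1 - \frac{X}{8}$ ($p{\left(t,X \right)} = \frac{- X + 8}{8} = \frac{8 - X}{8} = 1 - \frac{X}{8}$)
$l{\left(f,q \right)} = -1 + \frac{f}{8}$ ($l{\left(f,q \right)} = \left(1 - \frac{f}{8}\right) \left(-1\right) = -1 + \frac{f}{8}$)
$R{\left(o,J \right)} = J + o$
$R{\left(3,2 \right)} l{\left(-1,4 \right)} j \left(-5\right) = \left(2 + 3\right) \left(-1 + \frac{1}{8} \left(-1\right)\right) 5 \left(-5\right) = 5 \left(-1 - \frac{1}{8}\right) 5 \left(-5\right) = 5 \left(- \frac{9}{8}\right) 5 \left(-5\right) = 5 \left(\left(- \frac{45}{8}\right) \left(-5\right)\right) = 5 \cdot \frac{225}{8} = \frac{1125}{8}$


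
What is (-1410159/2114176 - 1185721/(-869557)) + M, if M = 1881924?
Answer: 3459723850812432901/1838396540032 ≈ 1.8819e+6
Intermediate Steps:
(-1410159/2114176 - 1185721/(-869557)) + M = (-1410159/2114176 - 1185721/(-869557)) + 1881924 = (-1410159*1/2114176 - 1185721*(-1/869557)) + 1881924 = (-1410159/2114176 + 1185721/869557) + 1881924 = 1280609251333/1838396540032 + 1881924 = 3459723850812432901/1838396540032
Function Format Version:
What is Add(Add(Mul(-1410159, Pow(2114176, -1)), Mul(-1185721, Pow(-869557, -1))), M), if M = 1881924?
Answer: Rational(3459723850812432901, 1838396540032) ≈ 1.8819e+6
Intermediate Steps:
Add(Add(Mul(-1410159, Pow(2114176, -1)), Mul(-1185721, Pow(-869557, -1))), M) = Add(Add(Mul(-1410159, Pow(2114176, -1)), Mul(-1185721, Pow(-869557, -1))), 1881924) = Add(Add(Mul(-1410159, Rational(1, 2114176)), Mul(-1185721, Rational(-1, 869557))), 1881924) = Add(Add(Rational(-1410159, 2114176), Rational(1185721, 869557)), 1881924) = Add(Rational(1280609251333, 1838396540032), 1881924) = Rational(3459723850812432901, 1838396540032)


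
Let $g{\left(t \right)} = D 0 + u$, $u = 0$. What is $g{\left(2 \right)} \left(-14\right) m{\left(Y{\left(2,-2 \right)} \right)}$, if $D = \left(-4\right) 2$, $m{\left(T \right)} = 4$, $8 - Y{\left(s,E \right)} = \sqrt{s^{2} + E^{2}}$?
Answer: $0$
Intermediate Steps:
$Y{\left(s,E \right)} = 8 - \sqrt{E^{2} + s^{2}}$ ($Y{\left(s,E \right)} = 8 - \sqrt{s^{2} + E^{2}} = 8 - \sqrt{E^{2} + s^{2}}$)
$D = -8$
$g{\left(t \right)} = 0$ ($g{\left(t \right)} = \left(-8\right) 0 + 0 = 0 + 0 = 0$)
$g{\left(2 \right)} \left(-14\right) m{\left(Y{\left(2,-2 \right)} \right)} = 0 \left(-14\right) 4 = 0 \cdot 4 = 0$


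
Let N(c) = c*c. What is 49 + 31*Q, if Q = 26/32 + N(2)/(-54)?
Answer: 31057/432 ≈ 71.891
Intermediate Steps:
N(c) = c**2
Q = 319/432 (Q = 26/32 + 2**2/(-54) = 26*(1/32) + 4*(-1/54) = 13/16 - 2/27 = 319/432 ≈ 0.73843)
49 + 31*Q = 49 + 31*(319/432) = 49 + 9889/432 = 31057/432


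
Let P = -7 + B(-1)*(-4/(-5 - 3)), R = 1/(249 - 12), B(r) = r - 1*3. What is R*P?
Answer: -3/79 ≈ -0.037975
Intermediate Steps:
B(r) = -3 + r (B(r) = r - 3 = -3 + r)
R = 1/237 ≈ 0.0042194
P = -9 (P = -7 + (-3 - 1)*(-4/(-5 - 3)) = -7 - (-16)/(-8) = -7 - (-16)*(-1)/8 = -7 - 4*½ = -7 - 2 = -9)
R*P = (1/237)*(-9) = -3/79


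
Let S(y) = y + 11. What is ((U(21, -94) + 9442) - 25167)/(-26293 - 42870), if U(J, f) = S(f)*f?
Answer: 7923/69163 ≈ 0.11456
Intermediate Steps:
S(y) = 11 + y
U(J, f) = f*(11 + f) (U(J, f) = (11 + f)*f = f*(11 + f))
((U(21, -94) + 9442) - 25167)/(-26293 - 42870) = ((-94*(11 - 94) + 9442) - 25167)/(-26293 - 42870) = ((-94*(-83) + 9442) - 25167)/(-69163) = ((7802 + 9442) - 25167)*(-1/69163) = (17244 - 25167)*(-1/69163) = -7923*(-1/69163) = 7923/69163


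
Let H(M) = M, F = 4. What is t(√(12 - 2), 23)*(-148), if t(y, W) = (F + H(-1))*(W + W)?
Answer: -20424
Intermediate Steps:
t(y, W) = 6*W (t(y, W) = (4 - 1)*(W + W) = 3*(2*W) = 6*W)
t(√(12 - 2), 23)*(-148) = (6*23)*(-148) = 138*(-148) = -20424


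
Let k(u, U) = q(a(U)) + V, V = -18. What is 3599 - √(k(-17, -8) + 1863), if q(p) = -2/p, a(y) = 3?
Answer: 3599 - √16599/3 ≈ 3556.1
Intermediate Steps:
k(u, U) = -56/3 (k(u, U) = -2/3 - 18 = -2*⅓ - 18 = -⅔ - 18 = -56/3)
3599 - √(k(-17, -8) + 1863) = 3599 - √(-56/3 + 1863) = 3599 - √(5533/3) = 3599 - √16599/3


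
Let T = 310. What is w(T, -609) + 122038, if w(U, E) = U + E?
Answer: 121739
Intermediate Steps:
w(U, E) = E + U
w(T, -609) + 122038 = (-609 + 310) + 122038 = -299 + 122038 = 121739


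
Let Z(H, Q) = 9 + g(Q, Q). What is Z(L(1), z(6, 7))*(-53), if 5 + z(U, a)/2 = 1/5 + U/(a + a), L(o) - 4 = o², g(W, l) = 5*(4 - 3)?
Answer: -742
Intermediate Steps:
g(W, l) = 5 (g(W, l) = 5*1 = 5)
L(o) = 4 + o²
z(U, a) = -48/5 + U/a (z(U, a) = -10 + 2*(1/5 + U/(a + a)) = -10 + 2*(1*(⅕) + U/((2*a))) = -10 + 2*(⅕ + U*(1/(2*a))) = -10 + 2*(⅕ + U/(2*a)) = -10 + (⅖ + U/a) = -48/5 + U/a)
Z(H, Q) = 14 (Z(H, Q) = 9 + 5 = 14)
Z(L(1), z(6, 7))*(-53) = 14*(-53) = -742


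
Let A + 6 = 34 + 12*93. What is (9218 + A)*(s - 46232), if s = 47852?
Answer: 16786440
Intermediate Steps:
A = 1144 (A = -6 + (34 + 12*93) = -6 + (34 + 1116) = -6 + 1150 = 1144)
(9218 + A)*(s - 46232) = (9218 + 1144)*(47852 - 46232) = 10362*1620 = 16786440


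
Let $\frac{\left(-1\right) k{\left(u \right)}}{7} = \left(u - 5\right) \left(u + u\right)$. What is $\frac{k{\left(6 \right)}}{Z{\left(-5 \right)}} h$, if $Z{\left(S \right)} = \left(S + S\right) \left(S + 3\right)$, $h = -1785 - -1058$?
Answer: $\frac{15267}{5} \approx 3053.4$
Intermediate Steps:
$h = -727$ ($h = -1785 + 1058 = -727$)
$Z{\left(S \right)} = 2 S \left(3 + S\right)$
$k{\left(u \right)} = - 14 u \left(-5 + u\right)$ ($k{\left(u \right)} = - 7 \left(u - 5\right) \left(u + u\right) = - 7 \left(-5 + u\right) 2 u = - 7 \cdot 2 u \left(-5 + u\right) = - 14 u \left(-5 + u\right)$)
$\frac{k{\left(6 \right)}}{Z{\left(-5 \right)}} h = \frac{14 \cdot 6 \left(5 - 6\right)}{2 \left(-5\right) \left(3 - 5\right)} \left(-727\right) = \frac{14 \cdot 6 \left(5 - 6\right)}{2 \left(-5\right) \left(-2\right)} \left(-727\right) = \frac{14 \cdot 6 \left(-1\right)}{20} \left(-727\right) = \left(-84\right) \frac{1}{20} \left(-727\right) = \left(- \frac{21}{5}\right) \left(-727\right) = \frac{15267}{5}$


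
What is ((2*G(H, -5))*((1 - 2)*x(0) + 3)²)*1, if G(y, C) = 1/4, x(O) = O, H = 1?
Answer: 9/2 ≈ 4.5000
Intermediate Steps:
G(y, C) = ¼
((2*G(H, -5))*((1 - 2)*x(0) + 3)²)*1 = ((2*(¼))*((1 - 2)*0 + 3)²)*1 = ((-1*0 + 3)²/2)*1 = ((0 + 3)²/2)*1 = ((½)*3²)*1 = ((½)*9)*1 = (9/2)*1 = 9/2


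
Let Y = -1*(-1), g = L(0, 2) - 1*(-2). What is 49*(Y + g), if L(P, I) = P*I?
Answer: 147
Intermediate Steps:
L(P, I) = I*P
g = 2 (g = 2*0 - 1*(-2) = 0 + 2 = 2)
Y = 1
49*(Y + g) = 49*(1 + 2) = 49*3 = 147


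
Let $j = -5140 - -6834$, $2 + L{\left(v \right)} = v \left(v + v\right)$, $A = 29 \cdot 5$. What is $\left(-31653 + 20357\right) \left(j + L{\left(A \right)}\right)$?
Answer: $-494109632$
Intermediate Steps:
$A = 145$
$L{\left(v \right)} = -2 + 2 v^{2}$ ($L{\left(v \right)} = -2 + v \left(v + v\right) = -2 + v 2 v = -2 + 2 v^{2}$)
$j = 1694$ ($j = -5140 + 6834 = 1694$)
$\left(-31653 + 20357\right) \left(j + L{\left(A \right)}\right) = \left(-31653 + 20357\right) \left(1694 - \left(2 - 2 \cdot 145^{2}\right)\right) = - 11296 \left(1694 + \left(-2 + 2 \cdot 21025\right)\right) = - 11296 \left(1694 + \left(-2 + 42050\right)\right) = - 11296 \left(1694 + 42048\right) = \left(-11296\right) 43742 = -494109632$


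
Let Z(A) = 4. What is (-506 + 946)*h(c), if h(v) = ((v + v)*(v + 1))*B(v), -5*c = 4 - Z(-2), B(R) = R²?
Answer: 0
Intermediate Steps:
c = 0 (c = -(4 - 1*4)/5 = -(4 - 4)/5 = -⅕*0 = 0)
h(v) = 2*v³*(1 + v) (h(v) = ((v + v)*(v + 1))*v² = ((2*v)*(1 + v))*v² = (2*v*(1 + v))*v² = 2*v³*(1 + v))
(-506 + 946)*h(c) = (-506 + 946)*(2*0³*(1 + 0)) = 440*(2*0*1) = 440*0 = 0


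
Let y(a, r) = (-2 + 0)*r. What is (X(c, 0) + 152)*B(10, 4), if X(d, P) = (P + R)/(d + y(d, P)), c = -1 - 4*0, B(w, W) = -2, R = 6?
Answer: -292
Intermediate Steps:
c = -1 (c = -1 + 0 = -1)
y(a, r) = -2*r
X(d, P) = (6 + P)/(d - 2*P) (X(d, P) = (P + 6)/(d - 2*P) = (6 + P)/(d - 2*P))
(X(c, 0) + 152)*B(10, 4) = ((6 + 0)/(-1 - 2*0) + 152)*(-2) = (6/(-1 + 0) + 152)*(-2) = (6/(-1) + 152)*(-2) = (-1*6 + 152)*(-2) = (-6 + 152)*(-2) = 146*(-2) = -292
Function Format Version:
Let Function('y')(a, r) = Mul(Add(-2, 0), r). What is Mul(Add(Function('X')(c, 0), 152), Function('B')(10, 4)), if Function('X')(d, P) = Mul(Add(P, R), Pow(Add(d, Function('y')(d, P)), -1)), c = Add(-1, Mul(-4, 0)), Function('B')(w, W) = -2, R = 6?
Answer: -292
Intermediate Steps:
c = -1 (c = Add(-1, 0) = -1)
Function('y')(a, r) = Mul(-2, r)
Function('X')(d, P) = Mul(Pow(Add(d, Mul(-2, P)), -1), Add(6, P)) (Function('X')(d, P) = Mul(Add(P, 6), Pow(Add(d, Mul(-2, P)), -1)) = Mul(Add(6, P), Pow(Add(d, Mul(-2, P)), -1)) = Mul(Pow(Add(d, Mul(-2, P)), -1), Add(6, P)))
Mul(Add(Function('X')(c, 0), 152), Function('B')(10, 4)) = Mul(Add(Mul(Pow(Add(-1, Mul(-2, 0)), -1), Add(6, 0)), 152), -2) = Mul(Add(Mul(Pow(Add(-1, 0), -1), 6), 152), -2) = Mul(Add(Mul(Pow(-1, -1), 6), 152), -2) = Mul(Add(Mul(-1, 6), 152), -2) = Mul(Add(-6, 152), -2) = Mul(146, -2) = -292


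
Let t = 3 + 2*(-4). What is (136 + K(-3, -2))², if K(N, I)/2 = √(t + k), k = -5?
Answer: 18456 + 544*I*√10 ≈ 18456.0 + 1720.3*I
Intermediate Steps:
t = -5 (t = 3 - 8 = -5)
K(N, I) = 2*I*√10 (K(N, I) = 2*√(-5 - 5) = 2*√(-10) = 2*(I*√10) = 2*I*√10)
(136 + K(-3, -2))² = (136 + 2*I*√10)²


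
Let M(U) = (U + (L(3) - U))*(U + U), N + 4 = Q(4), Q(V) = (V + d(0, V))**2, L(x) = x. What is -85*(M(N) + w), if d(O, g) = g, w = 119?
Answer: -40715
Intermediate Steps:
Q(V) = 4*V**2 (Q(V) = (V + V)**2 = (2*V)**2 = 4*V**2)
N = 60 (N = -4 + 4*4**2 = -4 + 4*16 = -4 + 64 = 60)
M(U) = 6*U (M(U) = (U + (3 - U))*(U + U) = 3*(2*U) = 6*U)
-85*(M(N) + w) = -85*(6*60 + 119) = -85*(360 + 119) = -85*479 = -40715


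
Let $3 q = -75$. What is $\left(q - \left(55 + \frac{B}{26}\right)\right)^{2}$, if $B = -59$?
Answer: $\frac{4084441}{676} \approx 6042.1$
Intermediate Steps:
$q = -25$ ($q = \frac{1}{3} \left(-75\right) = -25$)
$\left(q - \left(55 + \frac{B}{26}\right)\right)^{2} = \left(-25 - \left(55 - \frac{59}{26}\right)\right)^{2} = \left(-25 - \frac{1371}{26}\right)^{2} = \left(- \frac{2021}{26}\right)^{2} = \frac{4084441}{676}$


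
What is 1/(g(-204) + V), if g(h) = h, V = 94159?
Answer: 1/93955 ≈ 1.0643e-5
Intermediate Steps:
1/(g(-204) + V) = 1/(-204 + 94159) = 1/93955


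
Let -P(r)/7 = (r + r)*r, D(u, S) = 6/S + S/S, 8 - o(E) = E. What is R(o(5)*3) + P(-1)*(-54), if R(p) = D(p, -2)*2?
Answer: 752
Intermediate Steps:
o(E) = 8 - E
D(u, S) = 1 + 6/S (D(u, S) = 6/S + 1 = 1 + 6/S)
R(p) = -4 (R(p) = ((6 - 2)/(-2))*2 = -1/2*4*2 = -2*2 = -4)
P(r) = -14*r**2 (P(r) = -7*(r + r)*r = -7*2*r*r = -14*r**2)
R(o(5)*3) + P(-1)*(-54) = -4 - 14*(-1)**2*(-54) = -4 - 14*1*(-54) = -4 - 14*(-54) = -4 + 756 = 752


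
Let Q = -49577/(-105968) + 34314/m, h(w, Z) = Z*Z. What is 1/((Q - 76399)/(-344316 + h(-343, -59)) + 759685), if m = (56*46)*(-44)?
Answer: 18275507259680/13883632829060859203 ≈ 1.3163e-6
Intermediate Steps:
m = -113344 (m = 2576*(-44) = -113344)
h(w, Z) = Z²
Q = 8852989/53619808 (Q = -49577/(-105968) + 34314/(-113344) = -49577*(-1/105968) + 34314*(-1/113344) = 49577/105968 - 2451/8096 = 8852989/53619808 ≈ 0.16511)
1/((Q - 76399)/(-344316 + h(-343, -59)) + 759685) = 1/((8852989/53619808 - 76399)/(-344316 + (-59)²) + 759685) = 1/(-4096490858403/(53619808*(-344316 + 3481)) + 759685) = 1/(-4096490858403/53619808/(-340835) + 759685) = 1/(-4096490858403/53619808*(-1/340835) + 759685) = 1/(4096490858403/18275507259680 + 759685) = 1/(13883632829060859203/18275507259680) = 18275507259680/13883632829060859203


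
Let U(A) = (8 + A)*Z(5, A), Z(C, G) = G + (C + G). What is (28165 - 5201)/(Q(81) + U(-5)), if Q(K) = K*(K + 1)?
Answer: 22964/6627 ≈ 3.4652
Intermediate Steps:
Z(C, G) = C + 2*G
Q(K) = K*(1 + K)
U(A) = (5 + 2*A)*(8 + A) (U(A) = (8 + A)*(5 + 2*A) = (5 + 2*A)*(8 + A))
(28165 - 5201)/(Q(81) + U(-5)) = (28165 - 5201)/(81*(1 + 81) + (5 + 2*(-5))*(8 - 5)) = 22964/(81*82 + (5 - 10)*3) = 22964/(6642 - 5*3) = 22964/(6642 - 15) = 22964/6627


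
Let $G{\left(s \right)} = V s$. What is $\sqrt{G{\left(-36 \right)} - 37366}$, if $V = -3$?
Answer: $i \sqrt{37258} \approx 193.02 i$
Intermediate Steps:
$G{\left(s \right)} = - 3 s$
$\sqrt{G{\left(-36 \right)} - 37366} = \sqrt{\left(-3\right) \left(-36\right) - 37366} = \sqrt{108 - 37366} = \sqrt{-37258} = i \sqrt{37258}$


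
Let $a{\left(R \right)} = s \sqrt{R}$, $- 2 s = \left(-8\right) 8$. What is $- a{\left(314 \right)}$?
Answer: $- 32 \sqrt{314} \approx -567.04$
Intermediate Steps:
$s = 32$ ($s = - \frac{\left(-8\right) 8}{2} = \left(- \frac{1}{2}\right) \left(-64\right) = 32$)
$a{\left(R \right)} = 32 \sqrt{R}$
$- a{\left(314 \right)} = - 32 \sqrt{314}$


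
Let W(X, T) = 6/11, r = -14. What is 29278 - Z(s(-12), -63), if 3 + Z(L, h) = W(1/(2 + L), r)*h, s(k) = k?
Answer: 322469/11 ≈ 29315.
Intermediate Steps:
W(X, T) = 6/11 (W(X, T) = 6*(1/11) = 6/11)
Z(L, h) = -3 + 6*h/11
29278 - Z(s(-12), -63) = 29278 - (-3 + (6/11)*(-63)) = 29278 - (-3 - 378/11) = 29278 - 1*(-411/11) = 29278 + 411/11 = 322469/11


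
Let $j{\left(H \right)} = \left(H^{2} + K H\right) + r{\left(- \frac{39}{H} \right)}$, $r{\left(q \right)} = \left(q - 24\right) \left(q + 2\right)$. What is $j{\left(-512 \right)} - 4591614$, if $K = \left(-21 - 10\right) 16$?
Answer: $- \frac{1068385611279}{262144} \approx -4.0756 \cdot 10^{6}$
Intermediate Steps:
$r{\left(q \right)} = \left(-24 + q\right) \left(2 + q\right)$
$K = -496$ ($K = \left(-31\right) 16 = -496$)
$j{\left(H \right)} = -48 + H^{2} - 496 H + \frac{858}{H} + \frac{1521}{H^{2}}$ ($j{\left(H \right)} = \left(H^{2} - 496 H\right) - \left(48 - \frac{1521}{H^{2}} + 22 \left(-39\right) \frac{1}{H}\right) = \left(H^{2} - 496 H\right) + \left(-48 + \frac{1521}{H^{2}} + \frac{858}{H}\right) = \left(H^{2} - 496 H\right) + \left(-48 + \frac{858}{H} + \frac{1521}{H^{2}}\right) = -48 + H^{2} - 496 H + \frac{858}{H} + \frac{1521}{H^{2}}$)
$j{\left(-512 \right)} - 4591614 = \left(-48 + \left(-512\right)^{2} - -253952 + \frac{858}{-512} + \frac{1521}{262144}\right) - 4591614 = \left(-48 + 262144 + 253952 + 858 \left(- \frac{1}{512}\right) + 1521 \cdot \frac{1}{262144}\right) - 4591614 = \left(-48 + 262144 + 253952 - \frac{429}{256} + \frac{1521}{262144}\right) - 4591614 = \frac{135278449137}{262144} - 4591614 = - \frac{1068385611279}{262144}$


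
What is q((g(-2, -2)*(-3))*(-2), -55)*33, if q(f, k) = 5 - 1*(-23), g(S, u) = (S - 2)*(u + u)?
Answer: 924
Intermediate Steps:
g(S, u) = 2*u*(-2 + S) (g(S, u) = (-2 + S)*(2*u) = 2*u*(-2 + S))
q(f, k) = 28 (q(f, k) = 5 + 23 = 28)
q((g(-2, -2)*(-3))*(-2), -55)*33 = 28*33 = 924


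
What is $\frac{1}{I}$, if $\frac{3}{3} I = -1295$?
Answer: $- \frac{1}{1295} \approx -0.0007722$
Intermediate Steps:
$I = -1295$
$\frac{1}{I} = \frac{1}{-1295} = - \frac{1}{1295}$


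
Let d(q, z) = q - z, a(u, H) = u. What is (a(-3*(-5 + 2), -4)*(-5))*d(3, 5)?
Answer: 90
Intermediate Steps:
(a(-3*(-5 + 2), -4)*(-5))*d(3, 5) = (-3*(-5 + 2)*(-5))*(3 - 1*5) = (-3*(-3)*(-5))*(3 - 5) = (9*(-5))*(-2) = -45*(-2) = 90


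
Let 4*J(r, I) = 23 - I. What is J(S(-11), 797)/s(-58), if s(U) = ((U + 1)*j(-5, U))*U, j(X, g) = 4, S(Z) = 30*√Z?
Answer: -129/8816 ≈ -0.014632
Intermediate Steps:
J(r, I) = 23/4 - I/4 (J(r, I) = (23 - I)/4 = 23/4 - I/4)
s(U) = U*(4 + 4*U) (s(U) = ((U + 1)*4)*U = ((1 + U)*4)*U = (4 + 4*U)*U = U*(4 + 4*U))
J(S(-11), 797)/s(-58) = (23/4 - ¼*797)/((4*(-58)*(1 - 58))) = (23/4 - 797/4)/((4*(-58)*(-57))) = -387/2/13224 = -387/2*1/13224 = -129/8816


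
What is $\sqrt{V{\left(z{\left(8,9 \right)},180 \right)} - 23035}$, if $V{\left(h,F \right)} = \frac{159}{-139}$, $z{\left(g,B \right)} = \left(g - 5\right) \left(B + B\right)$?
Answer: $\frac{2 i \sqrt{111270334}}{139} \approx 151.78 i$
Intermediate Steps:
$z{\left(g,B \right)} = 2 B \left(-5 + g\right)$ ($z{\left(g,B \right)} = \left(-5 + g\right) 2 B = 2 B \left(-5 + g\right)$)
$V{\left(h,F \right)} = - \frac{159}{139}$ ($V{\left(h,F \right)} = 159 \left(- \frac{1}{139}\right) = - \frac{159}{139}$)
$\sqrt{V{\left(z{\left(8,9 \right)},180 \right)} - 23035} = \sqrt{- \frac{159}{139} - 23035} = \sqrt{- \frac{3202024}{139}} = \frac{2 i \sqrt{111270334}}{139}$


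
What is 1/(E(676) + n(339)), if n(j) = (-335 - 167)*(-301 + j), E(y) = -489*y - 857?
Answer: -1/350497 ≈ -2.8531e-6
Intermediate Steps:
E(y) = -857 - 489*y
n(j) = 151102 - 502*j (n(j) = -502*(-301 + j) = 151102 - 502*j)
1/(E(676) + n(339)) = 1/((-857 - 489*676) + (151102 - 502*339)) = 1/((-857 - 330564) + (151102 - 170178)) = 1/(-331421 - 19076) = 1/(-350497) = -1/350497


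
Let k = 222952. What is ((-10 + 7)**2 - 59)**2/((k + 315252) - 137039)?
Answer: 500/80233 ≈ 0.0062319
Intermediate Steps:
((-10 + 7)**2 - 59)**2/((k + 315252) - 137039) = ((-10 + 7)**2 - 59)**2/((222952 + 315252) - 137039) = ((-3)**2 - 59)**2/(538204 - 137039) = (9 - 59)**2/401165 = (-50)**2*(1/401165) = 2500*(1/401165) = 500/80233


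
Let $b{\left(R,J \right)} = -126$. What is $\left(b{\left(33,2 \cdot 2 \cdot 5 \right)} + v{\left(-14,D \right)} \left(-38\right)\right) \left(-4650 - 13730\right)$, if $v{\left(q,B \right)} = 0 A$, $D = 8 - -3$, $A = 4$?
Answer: $2315880$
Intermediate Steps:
$D = 11$ ($D = 8 + 3 = 11$)
$v{\left(q,B \right)} = 0$ ($v{\left(q,B \right)} = 0 \cdot 4 = 0$)
$\left(b{\left(33,2 \cdot 2 \cdot 5 \right)} + v{\left(-14,D \right)} \left(-38\right)\right) \left(-4650 - 13730\right) = \left(-126 + 0 \left(-38\right)\right) \left(-4650 - 13730\right) = \left(-126 + 0\right) \left(-18380\right) = \left(-126\right) \left(-18380\right) = 2315880$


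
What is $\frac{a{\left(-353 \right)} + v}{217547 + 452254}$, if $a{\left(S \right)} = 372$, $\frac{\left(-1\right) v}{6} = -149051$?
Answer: $\frac{298226}{223267} \approx 1.3357$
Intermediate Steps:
$v = 894306$ ($v = \left(-6\right) \left(-149051\right) = 894306$)
$\frac{a{\left(-353 \right)} + v}{217547 + 452254} = \frac{372 + 894306}{217547 + 452254} = \frac{894678}{669801} = 894678 \cdot \frac{1}{669801} = \frac{298226}{223267}$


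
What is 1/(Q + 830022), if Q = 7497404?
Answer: 1/8327426 ≈ 1.2009e-7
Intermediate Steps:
1/(Q + 830022) = 1/(7497404 + 830022) = 1/8327426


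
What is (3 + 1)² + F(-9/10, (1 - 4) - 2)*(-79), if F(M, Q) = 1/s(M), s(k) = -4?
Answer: 143/4 ≈ 35.750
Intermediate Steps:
F(M, Q) = -¼ (F(M, Q) = 1/(-4) = -¼)
(3 + 1)² + F(-9/10, (1 - 4) - 2)*(-79) = (3 + 1)² - ¼*(-79) = 4² + 79/4 = 16 + 79/4 = 143/4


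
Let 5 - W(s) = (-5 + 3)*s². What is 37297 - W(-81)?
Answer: 24170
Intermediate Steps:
W(s) = 5 + 2*s² (W(s) = 5 - (-5 + 3)*s² = 5 - (-2)*s² = 5 + 2*s²)
37297 - W(-81) = 37297 - (5 + 2*(-81)²) = 37297 - (5 + 2*6561) = 37297 - (5 + 13122) = 37297 - 1*13127 = 37297 - 13127 = 24170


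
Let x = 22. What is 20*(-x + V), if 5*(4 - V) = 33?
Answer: -492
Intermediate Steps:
V = -13/5 (V = 4 - ⅕*33 = 4 - 33/5 = -13/5 ≈ -2.6000)
20*(-x + V) = 20*(-1*22 - 13/5) = 20*(-22 - 13/5) = 20*(-123/5) = -492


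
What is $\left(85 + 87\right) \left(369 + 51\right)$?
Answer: $72240$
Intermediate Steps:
$\left(85 + 87\right) \left(369 + 51\right) = 172 \cdot 420 = 72240$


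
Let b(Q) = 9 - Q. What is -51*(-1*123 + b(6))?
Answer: 6120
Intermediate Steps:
-51*(-1*123 + b(6)) = -51*(-1*123 + (9 - 1*6)) = -51*(-123 + (9 - 6)) = -51*(-123 + 3) = -51*(-120) = 6120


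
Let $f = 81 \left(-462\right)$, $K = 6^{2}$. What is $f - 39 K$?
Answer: $-38826$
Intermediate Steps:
$K = 36$
$f = -37422$
$f - 39 K = -37422 - 39 \cdot 36 = -37422 - 1404 = -38826$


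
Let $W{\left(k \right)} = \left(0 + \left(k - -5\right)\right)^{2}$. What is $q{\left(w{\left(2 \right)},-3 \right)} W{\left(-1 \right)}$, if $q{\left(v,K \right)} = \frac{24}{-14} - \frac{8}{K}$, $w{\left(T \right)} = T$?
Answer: $\frac{320}{21} \approx 15.238$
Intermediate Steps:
$q{\left(v,K \right)} = - \frac{12}{7} - \frac{8}{K}$ ($q{\left(v,K \right)} = 24 \left(- \frac{1}{14}\right) - \frac{8}{K} = - \frac{12}{7} - \frac{8}{K}$)
$W{\left(k \right)} = \left(5 + k\right)^{2}$ ($W{\left(k \right)} = \left(0 + \left(k + 5\right)\right)^{2} = \left(0 + \left(5 + k\right)\right)^{2} = \left(5 + k\right)^{2}$)
$q{\left(w{\left(2 \right)},-3 \right)} W{\left(-1 \right)} = \left(- \frac{12}{7} - \frac{8}{-3}\right) \left(5 - 1\right)^{2} = \left(- \frac{12}{7} - - \frac{8}{3}\right) 4^{2} = \left(- \frac{12}{7} + \frac{8}{3}\right) 16 = \frac{20}{21} \cdot 16 = \frac{320}{21}$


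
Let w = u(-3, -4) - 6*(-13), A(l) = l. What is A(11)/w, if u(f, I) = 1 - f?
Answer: 11/82 ≈ 0.13415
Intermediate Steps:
w = 82 (w = (1 - 1*(-3)) - 6*(-13) = (1 + 3) + 78 = 4 + 78 = 82)
A(11)/w = 11/82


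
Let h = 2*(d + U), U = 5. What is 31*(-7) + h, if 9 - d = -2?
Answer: -185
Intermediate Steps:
d = 11 (d = 9 - 1*(-2) = 9 + 2 = 11)
h = 32 (h = 2*(11 + 5) = 2*16 = 32)
31*(-7) + h = 31*(-7) + 32 = -217 + 32 = -185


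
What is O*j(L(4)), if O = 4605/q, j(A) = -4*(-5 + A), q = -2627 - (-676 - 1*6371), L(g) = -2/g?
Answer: 10131/442 ≈ 22.921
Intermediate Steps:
q = 4420 (q = -2627 - (-676 - 6371) = -2627 - 1*(-7047) = -2627 + 7047 = 4420)
j(A) = 20 - 4*A
O = 921/884 (O = 4605/4420 = 4605*(1/4420) = 921/884 ≈ 1.0419)
O*j(L(4)) = 921*(20 - (-8)/4)/884 = 921*(20 - 4*(-1/2))/884 = 921*(20 + 2)/884 = (921/884)*22 = 10131/442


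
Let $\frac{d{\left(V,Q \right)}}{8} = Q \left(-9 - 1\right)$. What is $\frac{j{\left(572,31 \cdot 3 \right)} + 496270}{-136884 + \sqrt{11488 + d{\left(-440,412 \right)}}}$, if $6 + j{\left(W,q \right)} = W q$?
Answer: $- \frac{7005615}{1745273} - \frac{137365 i \sqrt{1342}}{1171078183} \approx -4.0141 - 0.004297 i$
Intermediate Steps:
$d{\left(V,Q \right)} = - 80 Q$ ($d{\left(V,Q \right)} = 8 Q \left(-9 - 1\right) = 8 Q \left(-10\right) = 8 \left(- 10 Q\right) = - 80 Q$)
$j{\left(W,q \right)} = -6 + W q$
$\frac{j{\left(572,31 \cdot 3 \right)} + 496270}{-136884 + \sqrt{11488 + d{\left(-440,412 \right)}}} = \frac{\left(-6 + 572 \cdot 31 \cdot 3\right) + 496270}{-136884 + \sqrt{11488 - 32960}} = \frac{\left(-6 + 572 \cdot 93\right) + 496270}{-136884 + \sqrt{11488 - 32960}} = \frac{\left(-6 + 53196\right) + 496270}{-136884 + \sqrt{-21472}} = \frac{53190 + 496270}{-136884 + 4 i \sqrt{1342}} = \frac{549460}{-136884 + 4 i \sqrt{1342}}$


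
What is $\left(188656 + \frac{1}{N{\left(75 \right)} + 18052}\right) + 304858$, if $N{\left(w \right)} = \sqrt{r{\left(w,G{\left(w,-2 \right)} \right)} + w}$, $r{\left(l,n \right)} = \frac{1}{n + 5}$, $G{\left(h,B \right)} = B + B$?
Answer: $\frac{40205922795211}{81468657} - \frac{\sqrt{19}}{162937314} \approx 4.9351 \cdot 10^{5}$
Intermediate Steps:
$G{\left(h,B \right)} = 2 B$
$r{\left(l,n \right)} = \frac{1}{5 + n}$
$N{\left(w \right)} = \sqrt{1 + w}$ ($N{\left(w \right)} = \sqrt{\frac{1}{5 + 2 \left(-2\right)} + w} = \sqrt{\frac{1}{5 - 4} + w} = \sqrt{1^{-1} + w} = \sqrt{1 + w}$)
$\left(188656 + \frac{1}{N{\left(75 \right)} + 18052}\right) + 304858 = \left(188656 + \frac{1}{\sqrt{1 + 75} + 18052}\right) + 304858 = \left(188656 + \frac{1}{\sqrt{76} + 18052}\right) + 304858 = \left(188656 + \frac{1}{2 \sqrt{19} + 18052}\right) + 304858 = \left(188656 + \frac{1}{18052 + 2 \sqrt{19}}\right) + 304858 = 493514 + \frac{1}{18052 + 2 \sqrt{19}}$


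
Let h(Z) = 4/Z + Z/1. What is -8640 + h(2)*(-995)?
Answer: -12620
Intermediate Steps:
h(Z) = Z + 4/Z (h(Z) = 4/Z + Z*1 = 4/Z + Z = Z + 4/Z)
-8640 + h(2)*(-995) = -8640 + (2 + 4/2)*(-995) = -8640 + (2 + 4*(½))*(-995) = -8640 + (2 + 2)*(-995) = -8640 + 4*(-995) = -8640 - 3980 = -12620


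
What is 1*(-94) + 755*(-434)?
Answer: -327764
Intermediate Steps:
1*(-94) + 755*(-434) = -94 - 327670 = -327764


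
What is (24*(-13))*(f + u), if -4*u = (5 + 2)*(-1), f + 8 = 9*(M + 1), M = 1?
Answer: -3666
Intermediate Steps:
f = 10 (f = -8 + 9*(1 + 1) = -8 + 9*2 = -8 + 18 = 10)
u = 7/4 (u = -(5 + 2)*(-1)/4 = -7*(-1)/4 = -1/4*(-7) = 7/4 ≈ 1.7500)
(24*(-13))*(f + u) = (24*(-13))*(10 + 7/4) = -312*47/4 = -3666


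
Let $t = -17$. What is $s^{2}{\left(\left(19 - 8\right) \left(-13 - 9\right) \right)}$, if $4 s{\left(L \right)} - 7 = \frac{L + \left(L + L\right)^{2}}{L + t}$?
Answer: $\frac{53917304401}{1073296} \approx 50235.0$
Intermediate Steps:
$s{\left(L \right)} = \frac{7}{4} + \frac{L + 4 L^{2}}{4 \left(-17 + L\right)}$ ($s{\left(L \right)} = \frac{7}{4} + \frac{\left(L + \left(L + L\right)^{2}\right) \frac{1}{L - 17}}{4} = \frac{7}{4} + \frac{\left(L + \left(2 L\right)^{2}\right) \frac{1}{-17 + L}}{4} = \frac{7}{4} + \frac{\left(L + 4 L^{2}\right) \frac{1}{-17 + L}}{4} = \frac{7}{4} + \frac{\frac{1}{-17 + L} \left(L + 4 L^{2}\right)}{4} = \frac{7}{4} + \frac{L + 4 L^{2}}{4 \left(-17 + L\right)}$)
$s^{2}{\left(\left(19 - 8\right) \left(-13 - 9\right) \right)} = \left(\frac{- \frac{119}{4} + \left(\left(19 - 8\right) \left(-13 - 9\right)\right)^{2} + 2 \left(19 - 8\right) \left(-13 - 9\right)}{-17 + \left(19 - 8\right) \left(-13 - 9\right)}\right)^{2} = \left(\frac{- \frac{119}{4} + \left(11 \left(-22\right)\right)^{2} + 2 \cdot 11 \left(-22\right)}{-17 + 11 \left(-22\right)}\right)^{2} = \left(\frac{- \frac{119}{4} + \left(-242\right)^{2} + 2 \left(-242\right)}{-17 - 242}\right)^{2} = \left(\frac{- \frac{119}{4} + 58564 - 484}{-259}\right)^{2} = \left(\left(- \frac{1}{259}\right) \frac{232201}{4}\right)^{2} = \left(- \frac{232201}{1036}\right)^{2} = \frac{53917304401}{1073296}$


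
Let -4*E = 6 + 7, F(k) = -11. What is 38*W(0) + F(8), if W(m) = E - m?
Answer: -269/2 ≈ -134.50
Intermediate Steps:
E = -13/4 (E = -(6 + 7)/4 = -¼*13 = -13/4 ≈ -3.2500)
W(m) = -13/4 - m
38*W(0) + F(8) = 38*(-13/4 - 1*0) - 11 = 38*(-13/4 + 0) - 11 = 38*(-13/4) - 11 = -247/2 - 11 = -269/2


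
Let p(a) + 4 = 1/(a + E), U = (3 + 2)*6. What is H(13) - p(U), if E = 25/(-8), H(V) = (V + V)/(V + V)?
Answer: 1067/215 ≈ 4.9628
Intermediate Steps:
H(V) = 1 (H(V) = (2*V)/((2*V)) = (2*V)*(1/(2*V)) = 1)
E = -25/8 (E = 25*(-1/8) = -25/8 ≈ -3.1250)
U = 30 (U = 5*6 = 30)
p(a) = -4 + 1/(-25/8 + a) (p(a) = -4 + 1/(a - 25/8) = -4 + 1/(-25/8 + a))
H(13) - p(U) = 1 - 4*(27 - 8*30)/(-25 + 8*30) = 1 - 4*(27 - 240)/(-25 + 240) = 1 - 4*(-213)/215 = 1 - 1*(-852/215) = 1 + 852/215 = 1067/215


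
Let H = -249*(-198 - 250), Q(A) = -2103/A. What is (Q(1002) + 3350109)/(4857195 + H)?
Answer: 1118935705/1659561498 ≈ 0.67424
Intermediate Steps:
H = 111552 (H = -249*(-448) = 111552)
(Q(1002) + 3350109)/(4857195 + H) = (-2103/1002 + 3350109)/(4857195 + 111552) = (-2103*1/1002 + 3350109)/4968747 = (-701/334 + 3350109)*(1/4968747) = (1118935705/334)*(1/4968747) = 1118935705/1659561498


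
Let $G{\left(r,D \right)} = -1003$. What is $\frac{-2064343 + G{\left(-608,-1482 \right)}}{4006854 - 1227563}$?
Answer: $- \frac{2065346}{2779291} \approx -0.74312$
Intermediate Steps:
$\frac{-2064343 + G{\left(-608,-1482 \right)}}{4006854 - 1227563} = \frac{-2064343 - 1003}{4006854 - 1227563} = - \frac{2065346}{2779291}$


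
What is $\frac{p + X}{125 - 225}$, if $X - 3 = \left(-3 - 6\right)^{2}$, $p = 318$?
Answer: $- \frac{201}{50} \approx -4.02$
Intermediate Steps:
$X = 84$ ($X = 3 + \left(-3 - 6\right)^{2} = 3 + \left(-9\right)^{2} = 3 + 81 = 84$)
$\frac{p + X}{125 - 225} = \frac{318 + 84}{125 - 225} = \frac{402}{-100} = 402 \left(- \frac{1}{100}\right) = - \frac{201}{50}$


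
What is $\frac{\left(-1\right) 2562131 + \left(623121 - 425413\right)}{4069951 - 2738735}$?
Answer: $- \frac{2364423}{1331216} \approx -1.7761$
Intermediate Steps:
$\frac{\left(-1\right) 2562131 + \left(623121 - 425413\right)}{4069951 - 2738735} = \frac{-2562131 + \left(623121 - 425413\right)}{1331216} = \left(-2562131 + 197708\right) \frac{1}{1331216} = \left(-2364423\right) \frac{1}{1331216} = - \frac{2364423}{1331216}$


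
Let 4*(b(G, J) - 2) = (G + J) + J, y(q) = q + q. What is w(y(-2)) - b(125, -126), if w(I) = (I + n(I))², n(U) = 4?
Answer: 119/4 ≈ 29.750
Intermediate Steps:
y(q) = 2*q
b(G, J) = 2 + J/2 + G/4 (b(G, J) = 2 + ((G + J) + J)/4 = 2 + (G + 2*J)/4 = 2 + (J/2 + G/4) = 2 + J/2 + G/4)
w(I) = (4 + I)² (w(I) = (I + 4)² = (4 + I)²)
w(y(-2)) - b(125, -126) = (4 + 2*(-2))² - (2 + (½)*(-126) + (¼)*125) = (4 - 4)² - (2 - 63 + 125/4) = 0² - 1*(-119/4) = 0 + 119/4 = 119/4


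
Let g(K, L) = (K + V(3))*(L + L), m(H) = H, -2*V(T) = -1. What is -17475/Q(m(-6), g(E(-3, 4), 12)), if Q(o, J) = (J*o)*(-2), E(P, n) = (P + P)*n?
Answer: 5825/2256 ≈ 2.5820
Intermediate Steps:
V(T) = ½ (V(T) = -½*(-1) = ½)
E(P, n) = 2*P*n (E(P, n) = (2*P)*n = 2*P*n)
g(K, L) = 2*L*(½ + K) (g(K, L) = (K + ½)*(L + L) = (½ + K)*(2*L) = 2*L*(½ + K))
Q(o, J) = -2*J*o
-17475/Q(m(-6), g(E(-3, 4), 12)) = -17475*1/(144*(1 + 2*(2*(-3)*4))) = -17475*1/(144*(1 + 2*(-24))) = -17475*1/(144*(1 - 48)) = -17475/((-2*12*(-47)*(-6))) = -17475/((-2*(-564)*(-6))) = -17475/(-6768) = -17475*(-1/6768) = 5825/2256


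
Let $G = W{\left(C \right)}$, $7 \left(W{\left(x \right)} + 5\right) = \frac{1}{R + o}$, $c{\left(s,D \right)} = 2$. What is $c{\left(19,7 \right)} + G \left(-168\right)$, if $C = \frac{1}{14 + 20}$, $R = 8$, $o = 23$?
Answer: $\frac{26078}{31} \approx 841.23$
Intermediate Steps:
$C = \frac{1}{34} \approx 0.029412$
$W{\left(x \right)} = - \frac{1084}{217}$ ($W{\left(x \right)} = -5 + \frac{1}{7 \left(8 + 23\right)} = -5 + \frac{1}{7 \cdot 31} = -5 + \frac{1}{7} \cdot \frac{1}{31} = -5 + \frac{1}{217} = - \frac{1084}{217}$)
$G = - \frac{1084}{217} \approx -4.9954$
$c{\left(19,7 \right)} + G \left(-168\right) = 2 - - \frac{26016}{31} = 2 + \frac{26016}{31} = \frac{26078}{31}$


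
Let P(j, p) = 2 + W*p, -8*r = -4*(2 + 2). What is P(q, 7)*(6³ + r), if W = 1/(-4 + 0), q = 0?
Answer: 109/2 ≈ 54.500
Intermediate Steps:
W = -¼ (W = 1/(-4) = -¼ ≈ -0.25000)
r = 2 (r = -(-1)*(2 + 2)/2 = -(-1)*4/2 = -⅛*(-16) = 2)
P(j, p) = 2 - p/4
P(q, 7)*(6³ + r) = (2 - ¼*7)*(6³ + 2) = (2 - 7/4)*(216 + 2) = (¼)*218 = 109/2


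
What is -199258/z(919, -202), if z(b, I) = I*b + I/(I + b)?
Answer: 71433993/66551324 ≈ 1.0734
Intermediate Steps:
z(b, I) = I*b + I/(I + b)
-199258/z(919, -202) = -199258*(-(-202 + 919)/(202*(1 + 919² - 202*919))) = -199258*(-717/(202*(1 + 844561 - 185638))) = -199258/((-202*1/717*658924)) = -199258/(-133102648/717) = -199258*(-717/133102648) = 71433993/66551324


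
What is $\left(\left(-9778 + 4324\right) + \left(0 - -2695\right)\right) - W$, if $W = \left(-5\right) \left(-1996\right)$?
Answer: $-12739$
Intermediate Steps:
$W = 9980$
$\left(\left(-9778 + 4324\right) + \left(0 - -2695\right)\right) - W = \left(\left(-9778 + 4324\right) + \left(0 - -2695\right)\right) - 9980 = \left(-5454 + \left(0 + 2695\right)\right) - 9980 = \left(-5454 + 2695\right) - 9980 = -2759 - 9980 = -12739$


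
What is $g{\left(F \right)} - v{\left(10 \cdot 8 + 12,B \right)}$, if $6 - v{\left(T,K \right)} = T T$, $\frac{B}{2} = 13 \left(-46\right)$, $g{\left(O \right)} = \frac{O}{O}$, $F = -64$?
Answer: $8459$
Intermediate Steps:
$g{\left(O \right)} = 1$
$B = -1196$ ($B = 2 \cdot 13 \left(-46\right) = 2 \left(-598\right) = -1196$)
$v{\left(T,K \right)} = 6 - T^{2}$ ($v{\left(T,K \right)} = 6 - T T = 6 - T^{2}$)
$g{\left(F \right)} - v{\left(10 \cdot 8 + 12,B \right)} = 1 - \left(6 - \left(10 \cdot 8 + 12\right)^{2}\right) = 1 - \left(6 - \left(80 + 12\right)^{2}\right) = 1 - \left(6 - 92^{2}\right) = 1 - \left(6 - 8464\right) = 1 - -8458 = 1 + 8458 = 8459$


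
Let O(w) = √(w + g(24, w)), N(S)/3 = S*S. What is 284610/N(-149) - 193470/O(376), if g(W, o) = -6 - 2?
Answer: 94870/22201 - 96735*√23/46 ≈ -10081.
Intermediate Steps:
N(S) = 3*S² (N(S) = 3*(S*S) = 3*S²)
g(W, o) = -8
O(w) = √(-8 + w) (O(w) = √(w - 8) = √(-8 + w))
284610/N(-149) - 193470/O(376) = 284610/((3*(-149)²)) - 193470/√(-8 + 376) = 284610/((3*22201)) - 193470*√23/92 = 284610/66603 - 193470*√23/92 = 284610*(1/66603) - 96735*√23/46 = 94870/22201 - 96735*√23/46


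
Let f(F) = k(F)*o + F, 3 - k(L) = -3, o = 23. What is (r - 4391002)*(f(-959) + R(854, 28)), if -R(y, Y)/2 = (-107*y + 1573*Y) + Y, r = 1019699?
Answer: -316197879673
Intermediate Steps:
k(L) = 6 (k(L) = 3 - 1*(-3) = 3 + 3 = 6)
f(F) = 138 + F (f(F) = 6*23 + F = 138 + F)
R(y, Y) = -3148*Y + 214*y (R(y, Y) = -2*((-107*y + 1573*Y) + Y) = -2*(-107*y + 1574*Y) = -3148*Y + 214*y)
(r - 4391002)*(f(-959) + R(854, 28)) = (1019699 - 4391002)*((138 - 959) + (-3148*28 + 214*854)) = -3371303*(-821 + (-88144 + 182756)) = -3371303*(-821 + 94612) = -3371303*93791 = -316197879673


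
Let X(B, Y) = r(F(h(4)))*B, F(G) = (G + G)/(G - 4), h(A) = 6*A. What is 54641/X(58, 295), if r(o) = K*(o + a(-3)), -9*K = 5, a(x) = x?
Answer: 163923/58 ≈ 2826.3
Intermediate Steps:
F(G) = 2*G/(-4 + G) (F(G) = (2*G)/(-4 + G) = 2*G/(-4 + G))
K = -5/9 (K = -1/9*5 = -5/9 ≈ -0.55556)
r(o) = 5/3 - 5*o/9 (r(o) = -5*(o - 3)/9 = -5*(-3 + o)/9 = 5/3 - 5*o/9)
X(B, Y) = B/3 (X(B, Y) = (5/3 - 10*6*4/(9*(-4 + 6*4)))*B = (5/3 - 10*24/(9*(-4 + 24)))*B = (5/3 - 10*24/(9*20))*B = (5/3 - 5/9*12/5)*B = (5/3 - 4/3)*B = B/3)
54641/X(58, 295) = 54641/(((1/3)*58)) = 54641/(58/3) = 54641*(3/58) = 163923/58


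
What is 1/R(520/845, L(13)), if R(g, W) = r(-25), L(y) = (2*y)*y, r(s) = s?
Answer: -1/25 ≈ -0.040000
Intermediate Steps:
L(y) = 2*y²
R(g, W) = -25
1/R(520/845, L(13)) = 1/(-25) = -1/25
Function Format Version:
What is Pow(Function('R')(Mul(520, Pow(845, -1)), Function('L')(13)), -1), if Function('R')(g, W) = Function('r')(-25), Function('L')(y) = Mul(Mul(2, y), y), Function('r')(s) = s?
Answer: Rational(-1, 25) ≈ -0.040000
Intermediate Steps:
Function('L')(y) = Mul(2, Pow(y, 2))
Function('R')(g, W) = -25
Pow(Function('R')(Mul(520, Pow(845, -1)), Function('L')(13)), -1) = Pow(-25, -1) = Rational(-1, 25)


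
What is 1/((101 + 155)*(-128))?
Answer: -1/32768 ≈ -3.0518e-5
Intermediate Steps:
1/((101 + 155)*(-128)) = 1/(256*(-128)) = 1/(-32768) = -1/32768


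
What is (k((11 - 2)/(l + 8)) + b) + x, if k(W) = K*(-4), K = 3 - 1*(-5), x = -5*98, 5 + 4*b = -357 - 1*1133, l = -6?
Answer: -3583/4 ≈ -895.75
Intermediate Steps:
b = -1495/4 (b = -5/4 + (-357 - 1*1133)/4 = -5/4 + (-357 - 1133)/4 = -5/4 + (¼)*(-1490) = -5/4 - 745/2 = -1495/4 ≈ -373.75)
x = -490
K = 8 (K = 3 + 5 = 8)
k(W) = -32 (k(W) = 8*(-4) = -32)
(k((11 - 2)/(l + 8)) + b) + x = (-32 - 1495/4) - 490 = -1623/4 - 490 = -3583/4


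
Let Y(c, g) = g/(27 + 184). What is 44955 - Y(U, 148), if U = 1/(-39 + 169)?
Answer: 9485357/211 ≈ 44954.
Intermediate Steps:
U = 1/130 ≈ 0.0076923
Y(c, g) = g/211
44955 - Y(U, 148) = 44955 - 148/211 = 9485357/211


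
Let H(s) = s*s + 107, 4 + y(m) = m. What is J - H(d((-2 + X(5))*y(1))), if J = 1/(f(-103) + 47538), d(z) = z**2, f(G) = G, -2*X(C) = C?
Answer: -25290112539/758960 ≈ -33322.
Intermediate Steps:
y(m) = -4 + m
X(C) = -C/2
H(s) = 107 + s**2 (H(s) = s**2 + 107 = 107 + s**2)
J = 1/47435 (J = 1/(-103 + 47538) = 1/47435 ≈ 2.1081e-5)
J - H(d((-2 + X(5))*y(1))) = 1/47435 - (107 + (((-2 - 1/2*5)*(-4 + 1))**2)**2) = 1/47435 - (107 + (((-2 - 5/2)*(-3))**2)**2) = 1/47435 - (107 + ((-9/2*(-3))**2)**2) = 1/47435 - (107 + ((27/2)**2)**2) = 1/47435 - (107 + (729/4)**2) = 1/47435 - (107 + 531441/16) = 1/47435 - 1*533153/16 = 1/47435 - 533153/16 = -25290112539/758960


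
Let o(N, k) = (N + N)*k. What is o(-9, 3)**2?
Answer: 2916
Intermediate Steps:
o(N, k) = 2*N*k (o(N, k) = (2*N)*k = 2*N*k)
o(-9, 3)**2 = (2*(-9)*3)**2 = (-54)**2 = 2916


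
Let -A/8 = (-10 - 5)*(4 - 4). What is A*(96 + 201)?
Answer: 0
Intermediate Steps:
A = 0 (A = -8*(-10 - 5)*(4 - 4) = -(-120)*0 = -8*0 = 0)
A*(96 + 201) = 0*(96 + 201) = 0*297 = 0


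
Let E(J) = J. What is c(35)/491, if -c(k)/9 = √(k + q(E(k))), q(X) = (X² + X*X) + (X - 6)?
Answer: -9*√2514/491 ≈ -0.91906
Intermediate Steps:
q(X) = -6 + X + 2*X² (q(X) = (X² + X²) + (-6 + X) = 2*X² + (-6 + X) = -6 + X + 2*X²)
c(k) = -9*√(-6 + 2*k + 2*k²) (c(k) = -9*√(k + (-6 + k + 2*k²)) = -9*√(-6 + 2*k + 2*k²))
c(35)/491 = -9*√(-6 + 2*35 + 2*35²)/491 = -9*√(-6 + 70 + 2*1225)*(1/491) = -9*√(-6 + 70 + 2450)*(1/491) = -9*√2514*(1/491) = -9*√2514/491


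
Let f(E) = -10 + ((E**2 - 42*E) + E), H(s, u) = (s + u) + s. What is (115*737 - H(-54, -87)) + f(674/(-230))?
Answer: 1125034024/13225 ≈ 85069.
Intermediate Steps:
H(s, u) = u + 2*s
f(E) = -10 + E**2 - 41*E (f(E) = -10 + (E**2 - 41*E) = -10 + E**2 - 41*E)
(115*737 - H(-54, -87)) + f(674/(-230)) = (115*737 - (-87 + 2*(-54))) + (-10 + (674/(-230))**2 - 27634/(-230)) = (84755 - (-87 - 108)) + (-10 + (674*(-1/230))**2 - 27634*(-1)/230) = (84755 - 1*(-195)) + (-10 + (-337/115)**2 - 41*(-337/115)) = (84755 + 195) + (-10 + 113569/13225 + 13817/115) = 84950 + 1570274/13225 = 1125034024/13225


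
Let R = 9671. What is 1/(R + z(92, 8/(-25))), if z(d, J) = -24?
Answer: 1/9647 ≈ 0.00010366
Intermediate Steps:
1/(R + z(92, 8/(-25))) = 1/(9671 - 24) = 1/9647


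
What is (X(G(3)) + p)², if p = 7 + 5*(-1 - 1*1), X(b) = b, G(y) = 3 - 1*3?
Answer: 9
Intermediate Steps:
G(y) = 0 (G(y) = 3 - 3 = 0)
p = -3 (p = 7 + 5*(-1 - 1) = 7 + 5*(-2) = 7 - 10 = -3)
(X(G(3)) + p)² = (0 - 3)² = (-3)² = 9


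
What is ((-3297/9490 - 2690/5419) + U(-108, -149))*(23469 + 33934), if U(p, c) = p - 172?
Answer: -829057829372229/51426310 ≈ -1.6121e+7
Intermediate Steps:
U(p, c) = -172 + p
((-3297/9490 - 2690/5419) + U(-108, -149))*(23469 + 33934) = ((-3297/9490 - 2690/5419) + (-172 - 108))*(23469 + 33934) = ((-3297*1/9490 - 2690*1/5419) - 280)*57403 = ((-3297/9490 - 2690/5419) - 280)*57403 = (-43394543/51426310 - 280)*57403 = -14442761343/51426310*57403 = -829057829372229/51426310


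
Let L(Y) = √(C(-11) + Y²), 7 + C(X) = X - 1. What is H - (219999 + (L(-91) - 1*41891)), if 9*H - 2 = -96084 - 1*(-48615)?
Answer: -1650439/9 - 9*√102 ≈ -1.8347e+5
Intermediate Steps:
H = -47467/9 (H = 2/9 + (-96084 - 1*(-48615))/9 = 2/9 + (-96084 + 48615)/9 = 2/9 + (⅑)*(-47469) = 2/9 - 15823/3 = -47467/9 ≈ -5274.1)
C(X) = -8 + X (C(X) = -7 + (X - 1) = -7 + (-1 + X) = -8 + X)
L(Y) = √(-19 + Y²) (L(Y) = √((-8 - 11) + Y²) = √(-19 + Y²))
H - (219999 + (L(-91) - 1*41891)) = -47467/9 - (219999 + (√(-19 + (-91)²) - 1*41891)) = -47467/9 - (219999 + (√(-19 + 8281) - 41891)) = -47467/9 - (219999 + (√8262 - 41891)) = -47467/9 - (219999 + (9*√102 - 41891)) = -47467/9 - (219999 + (-41891 + 9*√102)) = -47467/9 - (178108 + 9*√102) = -47467/9 + (-178108 - 9*√102) = -1650439/9 - 9*√102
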